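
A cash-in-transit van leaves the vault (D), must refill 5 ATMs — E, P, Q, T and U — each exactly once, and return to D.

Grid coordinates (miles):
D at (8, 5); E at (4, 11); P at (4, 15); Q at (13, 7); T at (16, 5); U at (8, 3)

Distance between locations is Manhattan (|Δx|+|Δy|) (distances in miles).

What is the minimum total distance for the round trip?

With 5 stops there are 5!/2 = 60 distinct round trips (a route and its reverse cost the same).
D - E - P - Q - T - U - D: 10+4+17+5+10+2 = 48
D - E - P - Q - U - T - D: 10+4+17+9+10+8 = 58
D - E - P - T - Q - U - D: 10+4+22+5+9+2 = 52
D - E - P - T - U - Q - D: 10+4+22+10+9+7 = 62
D - E - P - U - Q - T - D: 10+4+16+9+5+8 = 52
D - E - P - U - T - Q - D: 10+4+16+10+5+7 = 52
D - E - Q - P - T - U - D: 10+13+17+22+10+2 = 74
D - E - Q - P - U - T - D: 10+13+17+16+10+8 = 74
D - E - Q - T - P - U - D: 10+13+5+22+16+2 = 68
D - E - Q - T - U - P - D: 10+13+5+10+16+14 = 68
D - E - Q - U - P - T - D: 10+13+9+16+22+8 = 78
D - E - Q - U - T - P - D: 10+13+9+10+22+14 = 78
D - E - T - P - Q - U - D: 10+18+22+17+9+2 = 78
D - E - T - P - U - Q - D: 10+18+22+16+9+7 = 82
… (46 more)
The minimum is 48.
One optimal route: D → E → P → Q → T → U → D (or its reverse).

Minimum total distance: 48 miles.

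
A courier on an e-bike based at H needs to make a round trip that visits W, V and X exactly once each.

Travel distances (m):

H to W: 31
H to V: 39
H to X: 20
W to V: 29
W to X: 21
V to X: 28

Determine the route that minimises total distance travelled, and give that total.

108 m — the shortest possible round trip.

There are 3 distinct closed tours to check (reversals are equivalent).
H→W→V→X→H: 31+29+28+20 = 108
H→W→X→V→H: 31+21+28+39 = 119
H→V→W→X→H: 39+29+21+20 = 109
The minimum is 108.
One optimal route: H → W → V → X → H (or its reverse).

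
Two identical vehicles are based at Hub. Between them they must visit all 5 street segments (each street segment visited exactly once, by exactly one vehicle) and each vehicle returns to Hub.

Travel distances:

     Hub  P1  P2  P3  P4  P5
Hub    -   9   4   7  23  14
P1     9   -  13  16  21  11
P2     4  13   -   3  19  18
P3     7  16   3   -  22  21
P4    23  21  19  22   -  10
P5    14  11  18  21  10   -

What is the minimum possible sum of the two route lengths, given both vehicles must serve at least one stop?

There are 2^4 − 1 = 15 ways to divide the 5 stops into two non-empty groups. For each, the best each vehicle can do is its own shortest tour through its group:
  {P1} + {P2, P3, P4, P5}: 18 + 53 = 71
  {P2} + {P1, P3, P4, P5}: 8 + 59 = 67
  {P1, P2} + {P3, P4, P5}: 26 + 53 = 79
  {P3} + {P1, P2, P4, P5}: 14 + 53 = 67
  {P1, P3} + {P2, P4, P5}: 32 + 47 = 79
  {P2, P3} + {P1, P4, P5}: 14 + 53 = 67
  … (15 splits in total)
Best: vehicle 1 Hub → P2 → Hub = 8; vehicle 2 Hub → P1 → P5 → P4 → P3 → Hub = 59; combined 67.

67 — the smallest possible combined total.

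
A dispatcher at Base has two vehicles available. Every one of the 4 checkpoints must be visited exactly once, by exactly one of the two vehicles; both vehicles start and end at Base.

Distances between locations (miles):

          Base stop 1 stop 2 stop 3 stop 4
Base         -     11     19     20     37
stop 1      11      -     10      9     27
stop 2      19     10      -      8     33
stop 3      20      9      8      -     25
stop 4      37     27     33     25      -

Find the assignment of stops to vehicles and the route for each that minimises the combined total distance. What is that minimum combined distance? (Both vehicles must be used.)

There are 2^3 − 1 = 7 ways to divide the 4 stops into two non-empty groups. For each, the best each vehicle can do is its own shortest tour through its group:
  {stop 1} + {stop 2, stop 3, stop 4}: 22 + 89 = 111
  {stop 2} + {stop 1, stop 3, stop 4}: 38 + 82 = 120
  {stop 1, stop 2} + {stop 3, stop 4}: 40 + 82 = 122
  {stop 3} + {stop 1, stop 2, stop 4}: 40 + 90 = 130
  {stop 1, stop 3} + {stop 2, stop 4}: 40 + 89 = 129
  {stop 2, stop 3} + {stop 1, stop 4}: 47 + 75 = 122
  … (7 splits in total)
Best: vehicle 1 Base → stop 1 → Base = 22; vehicle 2 Base → stop 2 → stop 3 → stop 4 → Base = 89; combined 111.

111 miles — the smallest possible combined total.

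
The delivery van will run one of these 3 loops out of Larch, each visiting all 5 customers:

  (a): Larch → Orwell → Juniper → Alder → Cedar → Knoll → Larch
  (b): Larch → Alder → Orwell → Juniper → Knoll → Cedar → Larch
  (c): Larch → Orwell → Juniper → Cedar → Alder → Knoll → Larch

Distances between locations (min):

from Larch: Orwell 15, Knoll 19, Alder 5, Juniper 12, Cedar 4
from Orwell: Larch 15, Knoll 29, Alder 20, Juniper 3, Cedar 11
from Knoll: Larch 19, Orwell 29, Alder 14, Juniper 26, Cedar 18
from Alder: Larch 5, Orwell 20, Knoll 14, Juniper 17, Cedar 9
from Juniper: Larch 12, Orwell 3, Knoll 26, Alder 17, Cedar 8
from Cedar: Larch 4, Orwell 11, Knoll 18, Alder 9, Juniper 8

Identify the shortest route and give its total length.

68 min — (c) is the shortest.

(a): 15 + 3 + 17 + 9 + 18 + 19 = 81
(b): 5 + 20 + 3 + 26 + 18 + 4 = 76
(c): 15 + 3 + 8 + 9 + 14 + 19 = 68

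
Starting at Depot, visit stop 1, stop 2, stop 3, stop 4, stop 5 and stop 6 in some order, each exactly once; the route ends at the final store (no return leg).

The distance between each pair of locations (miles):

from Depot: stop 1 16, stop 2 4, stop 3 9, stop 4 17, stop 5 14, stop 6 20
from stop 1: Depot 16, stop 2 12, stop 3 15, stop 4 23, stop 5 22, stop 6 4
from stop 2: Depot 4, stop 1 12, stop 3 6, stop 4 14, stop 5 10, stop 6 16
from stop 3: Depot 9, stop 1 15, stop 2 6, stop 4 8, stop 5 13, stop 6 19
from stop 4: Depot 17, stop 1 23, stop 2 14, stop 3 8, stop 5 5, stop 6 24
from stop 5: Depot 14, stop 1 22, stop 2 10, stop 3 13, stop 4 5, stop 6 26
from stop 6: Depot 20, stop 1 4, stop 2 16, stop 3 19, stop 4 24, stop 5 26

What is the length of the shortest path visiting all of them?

Shortest open route: 46 miles.

There are 6! = 720 possible orderings.
Depot - stop 1 - stop 2 - stop 3 - stop 4 - stop 5 - stop 6: 16+12+6+8+5+26 = 73
Depot - stop 1 - stop 2 - stop 3 - stop 4 - stop 6 - stop 5: 16+12+6+8+24+26 = 92
Depot - stop 1 - stop 2 - stop 3 - stop 5 - stop 4 - stop 6: 16+12+6+13+5+24 = 76
Depot - stop 1 - stop 2 - stop 3 - stop 5 - stop 6 - stop 4: 16+12+6+13+26+24 = 97
Depot - stop 1 - stop 2 - stop 3 - stop 6 - stop 4 - stop 5: 16+12+6+19+24+5 = 82
Depot - stop 1 - stop 2 - stop 3 - stop 6 - stop 5 - stop 4: 16+12+6+19+26+5 = 84
Depot - stop 1 - stop 2 - stop 4 - stop 3 - stop 5 - stop 6: 16+12+14+8+13+26 = 89
Depot - stop 1 - stop 2 - stop 4 - stop 3 - stop 6 - stop 5: 16+12+14+8+19+26 = 95
… (712 more)
Depot - stop 2 - stop 5 - stop 4 - stop 3 - stop 1 - stop 6: 4+10+5+8+15+4 = 46  ← best
The minimum is 46.
One shortest path: Depot → stop 2 → stop 5 → stop 4 → stop 3 → stop 1 → stop 6.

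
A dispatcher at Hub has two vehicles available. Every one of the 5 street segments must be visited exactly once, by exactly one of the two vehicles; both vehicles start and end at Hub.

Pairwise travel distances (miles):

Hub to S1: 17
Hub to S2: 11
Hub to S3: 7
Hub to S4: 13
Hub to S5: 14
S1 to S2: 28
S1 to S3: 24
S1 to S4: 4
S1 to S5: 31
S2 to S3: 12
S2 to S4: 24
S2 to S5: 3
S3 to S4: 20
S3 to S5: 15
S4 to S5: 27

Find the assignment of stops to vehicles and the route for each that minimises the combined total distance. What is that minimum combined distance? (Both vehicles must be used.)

Try each way of splitting the stops between the two vehicles (each non-empty) and, for each split, find the best tour for each vehicle:
  {S1} + {S2, S3, S4, S5}: 34 + 62 = 96
  {S2} + {S1, S3, S4, S5}: 22 + 70 = 92
  {S1, S2} + {S3, S4, S5}: 56 + 62 = 118
  {S3} + {S1, S2, S4, S5}: 14 + 62 = 76
  {S1, S3} + {S2, S4, S5}: 48 + 54 = 102
  {S2, S3} + {S1, S4, S5}: 30 + 62 = 92
  … (15 splits in total)
  {S1, S4} + {S2, S3, S5}: 34 + 36 = 70  ← best
Best: vehicle 1 Hub → S1 → S4 → Hub = 34; vehicle 2 Hub → S2 → S5 → S3 → Hub = 36; combined 70.

Minimum combined distance: 70 miles.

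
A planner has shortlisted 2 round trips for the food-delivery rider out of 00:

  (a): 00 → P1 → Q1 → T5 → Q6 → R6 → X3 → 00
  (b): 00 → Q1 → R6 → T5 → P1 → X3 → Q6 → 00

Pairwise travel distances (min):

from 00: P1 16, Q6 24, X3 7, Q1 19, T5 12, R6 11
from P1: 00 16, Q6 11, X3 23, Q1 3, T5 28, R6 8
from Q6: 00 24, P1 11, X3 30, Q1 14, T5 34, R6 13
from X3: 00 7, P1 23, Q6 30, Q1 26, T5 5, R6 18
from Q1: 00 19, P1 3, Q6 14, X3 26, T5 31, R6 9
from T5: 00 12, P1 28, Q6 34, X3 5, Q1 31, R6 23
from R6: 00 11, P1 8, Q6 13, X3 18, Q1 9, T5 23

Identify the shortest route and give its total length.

(a): 16 + 3 + 31 + 34 + 13 + 18 + 7 = 122
(b): 19 + 9 + 23 + 28 + 23 + 30 + 24 = 156

Shortest is (a), total 122 min.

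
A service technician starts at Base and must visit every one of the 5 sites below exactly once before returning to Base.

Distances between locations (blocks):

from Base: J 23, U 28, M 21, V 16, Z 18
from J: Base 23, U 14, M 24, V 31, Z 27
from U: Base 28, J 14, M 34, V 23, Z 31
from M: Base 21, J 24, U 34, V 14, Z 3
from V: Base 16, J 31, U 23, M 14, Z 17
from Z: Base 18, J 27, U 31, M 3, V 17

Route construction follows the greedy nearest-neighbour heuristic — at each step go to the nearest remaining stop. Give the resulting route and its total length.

From Base: distances to unvisited — V=16, Z=18, M=21, J=23, U=28. Nearest is V (16).
From V: distances to unvisited — M=14, Z=17, U=23, J=31. Nearest is M (14).
From M: distances to unvisited — Z=3, J=24, U=34. Nearest is Z (3).
From Z: distances to unvisited — J=27, U=31. Nearest is J (27).
From J: distances to unvisited — U=14. Nearest is U (14).
Return U→Base: 28.
Total = 16 + 14 + 3 + 27 + 14 + 28 = 102.

Nearest-neighbour total = 102 blocks; route Base → V → M → Z → J → U → Base.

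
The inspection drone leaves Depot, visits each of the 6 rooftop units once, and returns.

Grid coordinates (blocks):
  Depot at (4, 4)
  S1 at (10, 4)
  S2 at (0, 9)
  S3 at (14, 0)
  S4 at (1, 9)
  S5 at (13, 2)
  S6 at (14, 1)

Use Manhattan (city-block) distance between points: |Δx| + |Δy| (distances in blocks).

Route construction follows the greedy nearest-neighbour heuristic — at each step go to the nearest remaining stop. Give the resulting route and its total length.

46 blocks along Depot → S1 → S5 → S6 → S3 → S4 → S2 → Depot.

From Depot: distances to unvisited — S1=6, S4=8, S2=9, S5=11, S6=13, S3=14. Nearest is S1 (6).
From S1: distances to unvisited — S5=5, S6=7, S3=8, S4=14, S2=15. Nearest is S5 (5).
From S5: distances to unvisited — S6=2, S3=3, S4=19, S2=20. Nearest is S6 (2).
From S6: distances to unvisited — S3=1, S4=21, S2=22. Nearest is S3 (1).
From S3: distances to unvisited — S4=22, S2=23. Nearest is S4 (22).
From S4: distances to unvisited — S2=1. Nearest is S2 (1).
Return S2→Depot: 9.
Total = 6 + 5 + 2 + 1 + 22 + 1 + 9 = 46.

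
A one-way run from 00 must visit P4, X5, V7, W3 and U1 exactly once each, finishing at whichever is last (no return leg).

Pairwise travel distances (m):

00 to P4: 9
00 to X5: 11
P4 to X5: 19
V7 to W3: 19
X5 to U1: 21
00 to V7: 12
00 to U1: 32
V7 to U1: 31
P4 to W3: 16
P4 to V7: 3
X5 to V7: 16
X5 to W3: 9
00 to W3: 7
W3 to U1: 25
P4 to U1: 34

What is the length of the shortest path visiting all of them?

There are 5! = 120 possible orderings.
00→P4→X5→V7→W3→U1: 9+19+16+19+25 = 88
00→P4→X5→V7→U1→W3: 9+19+16+31+25 = 100
00→P4→X5→W3→V7→U1: 9+19+9+19+31 = 87
00→P4→X5→W3→U1→V7: 9+19+9+25+31 = 93
00→P4→X5→U1→V7→W3: 9+19+21+31+19 = 99
00→P4→X5→U1→W3→V7: 9+19+21+25+19 = 93
00→P4→V7→X5→W3→U1: 9+3+16+9+25 = 62
00→P4→V7→X5→U1→W3: 9+3+16+21+25 = 74
00→P4→V7→W3→X5→U1: 9+3+19+9+21 = 61
00→P4→V7→W3→U1→X5: 9+3+19+25+21 = 77
00→P4→V7→U1→X5→W3: 9+3+31+21+9 = 73
00→P4→V7→U1→W3→X5: 9+3+31+25+9 = 77
00→P4→W3→X5→V7→U1: 9+16+9+16+31 = 81
00→P4→W3→X5→U1→V7: 9+16+9+21+31 = 86
… (106 more)
The minimum is 61.
One shortest path: 00 → P4 → V7 → W3 → X5 → U1.

61 m — the minimum one-way total.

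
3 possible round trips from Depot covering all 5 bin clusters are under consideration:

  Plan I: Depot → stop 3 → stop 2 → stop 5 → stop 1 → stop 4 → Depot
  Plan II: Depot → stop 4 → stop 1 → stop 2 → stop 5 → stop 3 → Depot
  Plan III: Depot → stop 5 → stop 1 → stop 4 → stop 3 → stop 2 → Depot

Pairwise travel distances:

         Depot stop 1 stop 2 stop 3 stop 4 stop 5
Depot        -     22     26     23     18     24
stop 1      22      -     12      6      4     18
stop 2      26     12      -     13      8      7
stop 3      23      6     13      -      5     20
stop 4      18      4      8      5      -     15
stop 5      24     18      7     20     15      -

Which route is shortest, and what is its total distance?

Shortest is Plan I, total 83.

Plan I: 23 + 13 + 7 + 18 + 4 + 18 = 83
Plan II: 18 + 4 + 12 + 7 + 20 + 23 = 84
Plan III: 24 + 18 + 4 + 5 + 13 + 26 = 90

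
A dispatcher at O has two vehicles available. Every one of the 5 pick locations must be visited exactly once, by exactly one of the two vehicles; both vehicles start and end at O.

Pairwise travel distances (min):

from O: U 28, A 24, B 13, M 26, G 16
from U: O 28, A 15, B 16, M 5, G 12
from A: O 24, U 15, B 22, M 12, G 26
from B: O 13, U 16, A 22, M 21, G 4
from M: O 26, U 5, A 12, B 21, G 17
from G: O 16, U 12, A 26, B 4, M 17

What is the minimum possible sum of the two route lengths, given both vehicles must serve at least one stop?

Try each way of splitting the stops between the two vehicles (each non-empty) and, for each split, find the best tour for each vehicle:
  {U} + {A, B, M, G}: 56 + 70 = 126
  {A} + {U, B, M, G}: 48 + 60 = 108
  {U, A} + {B, M, G}: 67 + 60 = 127
  {B} + {U, A, M, G}: 26 + 69 = 95
  {U, B} + {A, M, G}: 57 + 69 = 126
  {A, B} + {U, M, G}: 59 + 59 = 118
  … (15 splits in total)
Best: vehicle 1 O → B → O = 26; vehicle 2 O → A → M → U → G → O = 69; combined 95.

95 min — the smallest possible combined total.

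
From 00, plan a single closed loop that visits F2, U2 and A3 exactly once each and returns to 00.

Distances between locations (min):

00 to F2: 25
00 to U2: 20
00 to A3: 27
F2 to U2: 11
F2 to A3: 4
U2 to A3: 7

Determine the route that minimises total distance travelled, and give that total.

00→F2→U2→A3→00: 25+11+7+27 = 70
00→F2→A3→U2→00: 25+4+7+20 = 56
00→U2→F2→A3→00: 20+11+4+27 = 62
The minimum is 56.
One optimal route: 00 → F2 → A3 → U2 → 00 (or its reverse).

56 min — the shortest possible round trip.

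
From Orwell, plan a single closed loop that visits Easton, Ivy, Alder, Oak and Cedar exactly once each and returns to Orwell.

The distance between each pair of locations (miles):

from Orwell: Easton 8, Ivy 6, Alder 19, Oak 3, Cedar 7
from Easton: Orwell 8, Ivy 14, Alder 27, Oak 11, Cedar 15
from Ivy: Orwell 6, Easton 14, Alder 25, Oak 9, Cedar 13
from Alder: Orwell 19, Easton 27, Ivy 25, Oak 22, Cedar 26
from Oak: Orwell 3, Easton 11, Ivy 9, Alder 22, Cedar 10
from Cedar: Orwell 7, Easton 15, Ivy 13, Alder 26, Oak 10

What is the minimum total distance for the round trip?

With 5 stops there are 5!/2 = 60 distinct round trips (a route and its reverse cost the same).
Orwell - Easton - Ivy - Alder - Oak - Cedar - Orwell: 8+14+25+22+10+7 = 86
Orwell - Easton - Ivy - Alder - Cedar - Oak - Orwell: 8+14+25+26+10+3 = 86
Orwell - Easton - Ivy - Oak - Alder - Cedar - Orwell: 8+14+9+22+26+7 = 86
Orwell - Easton - Ivy - Oak - Cedar - Alder - Orwell: 8+14+9+10+26+19 = 86
Orwell - Easton - Ivy - Cedar - Alder - Oak - Orwell: 8+14+13+26+22+3 = 86
Orwell - Easton - Ivy - Cedar - Oak - Alder - Orwell: 8+14+13+10+22+19 = 86
Orwell - Easton - Alder - Ivy - Oak - Cedar - Orwell: 8+27+25+9+10+7 = 86
Orwell - Easton - Alder - Ivy - Cedar - Oak - Orwell: 8+27+25+13+10+3 = 86
Orwell - Easton - Alder - Oak - Ivy - Cedar - Orwell: 8+27+22+9+13+7 = 86
Orwell - Easton - Alder - Oak - Cedar - Ivy - Orwell: 8+27+22+10+13+6 = 86
Orwell - Easton - Alder - Cedar - Ivy - Oak - Orwell: 8+27+26+13+9+3 = 86
Orwell - Easton - Alder - Cedar - Oak - Ivy - Orwell: 8+27+26+10+9+6 = 86
Orwell - Easton - Oak - Ivy - Alder - Cedar - Orwell: 8+11+9+25+26+7 = 86
Orwell - Easton - Oak - Ivy - Cedar - Alder - Orwell: 8+11+9+13+26+19 = 86
… (46 more)
The minimum is 86.
One optimal route: Orwell → Easton → Ivy → Alder → Oak → Cedar → Orwell (or its reverse).

Shortest round trip = 86 miles.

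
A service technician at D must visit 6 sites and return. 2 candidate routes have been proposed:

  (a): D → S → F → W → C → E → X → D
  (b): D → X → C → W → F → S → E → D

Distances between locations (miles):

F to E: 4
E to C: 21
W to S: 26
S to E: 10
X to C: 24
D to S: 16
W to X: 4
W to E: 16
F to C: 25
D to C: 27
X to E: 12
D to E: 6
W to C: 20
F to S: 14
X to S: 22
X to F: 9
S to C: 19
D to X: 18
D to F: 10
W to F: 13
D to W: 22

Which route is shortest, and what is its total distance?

Shortest is (b), total 105 miles.

(a): 16 + 14 + 13 + 20 + 21 + 12 + 18 = 114
(b): 18 + 24 + 20 + 13 + 14 + 10 + 6 = 105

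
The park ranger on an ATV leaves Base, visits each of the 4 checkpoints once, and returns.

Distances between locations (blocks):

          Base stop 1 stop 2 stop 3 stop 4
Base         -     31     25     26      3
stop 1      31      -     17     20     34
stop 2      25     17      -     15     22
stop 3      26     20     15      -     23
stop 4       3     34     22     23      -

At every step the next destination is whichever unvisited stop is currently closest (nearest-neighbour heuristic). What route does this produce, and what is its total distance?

Nearest-neighbour total = 91 blocks; route Base → stop 4 → stop 2 → stop 3 → stop 1 → Base.

At Base the remaining stops are stop 4 3, stop 2 25, stop 3 26, stop 1 31; go to stop 4.
At stop 4 the remaining stops are stop 2 22, stop 3 23, stop 1 34; go to stop 2.
At stop 2 the remaining stops are stop 3 15, stop 1 17; go to stop 3.
At stop 3 the remaining stops are stop 1 20; go to stop 1.
Return stop 1→Base: 31.
Total = 3 + 22 + 15 + 20 + 31 = 91.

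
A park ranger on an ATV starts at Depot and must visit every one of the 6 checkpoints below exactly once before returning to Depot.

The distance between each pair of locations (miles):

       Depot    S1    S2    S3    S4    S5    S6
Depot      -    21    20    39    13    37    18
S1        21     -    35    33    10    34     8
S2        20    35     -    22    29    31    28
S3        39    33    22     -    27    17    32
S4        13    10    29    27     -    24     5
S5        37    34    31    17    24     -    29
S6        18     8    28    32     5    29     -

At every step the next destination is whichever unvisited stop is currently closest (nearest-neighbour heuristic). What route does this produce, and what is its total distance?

127 miles along Depot → S4 → S6 → S1 → S3 → S5 → S2 → Depot.

From Depot: distances to unvisited — S4=13, S6=18, S2=20, S1=21, S5=37, S3=39. Nearest is S4 (13).
From S4: distances to unvisited — S6=5, S1=10, S5=24, S3=27, S2=29. Nearest is S6 (5).
From S6: distances to unvisited — S1=8, S2=28, S5=29, S3=32. Nearest is S1 (8).
From S1: distances to unvisited — S3=33, S5=34, S2=35. Nearest is S3 (33).
From S3: distances to unvisited — S5=17, S2=22. Nearest is S5 (17).
From S5: distances to unvisited — S2=31. Nearest is S2 (31).
Return S2→Depot: 20.
Total = 13 + 5 + 8 + 33 + 17 + 31 + 20 = 127.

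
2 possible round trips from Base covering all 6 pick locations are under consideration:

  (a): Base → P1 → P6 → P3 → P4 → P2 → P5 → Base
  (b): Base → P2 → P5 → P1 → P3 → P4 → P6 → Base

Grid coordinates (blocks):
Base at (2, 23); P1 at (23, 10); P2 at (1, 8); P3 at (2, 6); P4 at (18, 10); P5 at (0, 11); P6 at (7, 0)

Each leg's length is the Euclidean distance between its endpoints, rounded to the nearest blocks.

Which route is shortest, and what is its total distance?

(a): 25 + 19 + 8 + 16 + 17 + 3 + 12 = 100
(b): 15 + 3 + 23 + 21 + 16 + 15 + 24 = 117

100 blocks — (a) is the shortest.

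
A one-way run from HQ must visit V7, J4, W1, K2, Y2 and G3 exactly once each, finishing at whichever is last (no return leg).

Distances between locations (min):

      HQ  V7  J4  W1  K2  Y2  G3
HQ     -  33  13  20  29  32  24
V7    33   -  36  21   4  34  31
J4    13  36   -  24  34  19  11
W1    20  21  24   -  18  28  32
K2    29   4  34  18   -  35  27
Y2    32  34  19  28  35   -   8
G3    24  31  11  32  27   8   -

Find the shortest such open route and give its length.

There are 6! = 720 possible orderings.
HQ → V7 → J4 → W1 → K2 → Y2 → G3: 33+36+24+18+35+8 = 154
HQ → V7 → J4 → W1 → K2 → G3 → Y2: 33+36+24+18+27+8 = 146
HQ → V7 → J4 → W1 → Y2 → K2 → G3: 33+36+24+28+35+27 = 183
HQ → V7 → J4 → W1 → Y2 → G3 → K2: 33+36+24+28+8+27 = 156
HQ → V7 → J4 → W1 → G3 → K2 → Y2: 33+36+24+32+27+35 = 187
HQ → V7 → J4 → W1 → G3 → Y2 → K2: 33+36+24+32+8+35 = 168
HQ → V7 → J4 → K2 → W1 → Y2 → G3: 33+36+34+18+28+8 = 157
HQ → V7 → J4 → K2 → W1 → G3 → Y2: 33+36+34+18+32+8 = 161
… (712 more)
HQ → J4 → G3 → Y2 → W1 → K2 → V7: 13+11+8+28+18+4 = 82  ← best
The minimum is 82.
One shortest path: HQ → J4 → G3 → Y2 → W1 → K2 → V7.

Shortest open route: 82 min.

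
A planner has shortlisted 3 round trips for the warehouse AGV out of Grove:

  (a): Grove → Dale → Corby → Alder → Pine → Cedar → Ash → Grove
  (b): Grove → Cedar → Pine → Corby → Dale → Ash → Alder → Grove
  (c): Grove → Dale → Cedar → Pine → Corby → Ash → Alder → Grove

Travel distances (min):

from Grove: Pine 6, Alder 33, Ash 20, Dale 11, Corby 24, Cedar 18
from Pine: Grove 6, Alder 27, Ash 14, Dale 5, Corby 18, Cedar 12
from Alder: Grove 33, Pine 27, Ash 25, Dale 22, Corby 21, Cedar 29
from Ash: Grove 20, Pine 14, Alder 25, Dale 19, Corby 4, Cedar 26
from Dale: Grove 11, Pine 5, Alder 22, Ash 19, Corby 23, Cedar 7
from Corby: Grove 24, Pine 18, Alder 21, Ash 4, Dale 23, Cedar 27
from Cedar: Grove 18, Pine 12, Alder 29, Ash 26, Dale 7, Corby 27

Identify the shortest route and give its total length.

(a): 11 + 23 + 21 + 27 + 12 + 26 + 20 = 140
(b): 18 + 12 + 18 + 23 + 19 + 25 + 33 = 148
(c): 11 + 7 + 12 + 18 + 4 + 25 + 33 = 110

110 min — (c) is the shortest.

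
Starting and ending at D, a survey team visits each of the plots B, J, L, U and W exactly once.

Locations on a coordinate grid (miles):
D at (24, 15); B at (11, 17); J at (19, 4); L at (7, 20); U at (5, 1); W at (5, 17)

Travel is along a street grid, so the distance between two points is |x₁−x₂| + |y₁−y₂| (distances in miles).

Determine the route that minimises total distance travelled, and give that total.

There are 60 distinct closed tours to check (reversals are equivalent).
D - B - J - L - U - W - D: 15+21+28+21+16+21 = 122
D - B - J - L - W - U - D: 15+21+28+5+16+33 = 118
D - B - J - U - L - W - D: 15+21+17+21+5+21 = 100
D - B - J - U - W - L - D: 15+21+17+16+5+22 = 96
D - B - J - W - L - U - D: 15+21+27+5+21+33 = 122
D - B - J - W - U - L - D: 15+21+27+16+21+22 = 122
D - B - L - J - U - W - D: 15+7+28+17+16+21 = 104
D - B - L - J - W - U - D: 15+7+28+27+16+33 = 126
D - B - L - U - J - W - D: 15+7+21+17+27+21 = 108
D - B - L - U - W - J - D: 15+7+21+16+27+16 = 102
D - B - L - W - J - U - D: 15+7+5+27+17+33 = 104
D - B - L - W - U - J - D: 15+7+5+16+17+16 = 76
D - B - U - J - L - W - D: 15+22+17+28+5+21 = 108
D - B - U - J - W - L - D: 15+22+17+27+5+22 = 108
… (46 more)
The minimum is 76.
One optimal route: D → B → L → W → U → J → D (or its reverse).

Shortest round trip = 76 miles.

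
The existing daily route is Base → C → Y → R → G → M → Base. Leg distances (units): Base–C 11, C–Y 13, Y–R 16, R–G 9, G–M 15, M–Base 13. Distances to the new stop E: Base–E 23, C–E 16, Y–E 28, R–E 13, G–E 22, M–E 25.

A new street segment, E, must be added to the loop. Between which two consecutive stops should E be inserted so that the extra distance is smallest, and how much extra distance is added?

+25 — insert E between Y and R.

Insertion cost between consecutive stops i–j is d(i,E) + d(E,j) − d(i,j):
  between Base and C: 23 + 16 − 11 = 28
  between C and Y: 16 + 28 − 13 = 31
  between Y and R: 28 + 13 − 16 = 25
  between R and G: 13 + 22 − 9 = 26
  between G and M: 22 + 25 − 15 = 32
  between M and Base: 25 + 23 − 13 = 35
Cheapest insertion is between Y and R, adding 25.
New total = 77 + 25 = 102.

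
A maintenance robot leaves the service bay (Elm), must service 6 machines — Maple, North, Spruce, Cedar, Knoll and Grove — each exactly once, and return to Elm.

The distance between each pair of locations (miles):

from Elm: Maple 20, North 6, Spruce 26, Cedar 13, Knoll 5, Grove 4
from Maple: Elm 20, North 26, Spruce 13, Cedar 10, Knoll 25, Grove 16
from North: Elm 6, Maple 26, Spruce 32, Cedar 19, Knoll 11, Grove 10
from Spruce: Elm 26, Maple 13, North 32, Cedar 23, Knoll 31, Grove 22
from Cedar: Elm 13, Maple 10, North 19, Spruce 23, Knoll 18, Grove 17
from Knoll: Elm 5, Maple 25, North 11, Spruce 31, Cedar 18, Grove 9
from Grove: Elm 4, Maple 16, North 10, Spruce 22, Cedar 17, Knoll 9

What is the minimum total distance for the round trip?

There are 360 distinct closed tours to check (reversals are equivalent).
Elm - Maple - North - Spruce - Cedar - Knoll - Grove - Elm: 20+26+32+23+18+9+4 = 132
Elm - Maple - North - Spruce - Cedar - Grove - Knoll - Elm: 20+26+32+23+17+9+5 = 132
Elm - Maple - North - Spruce - Knoll - Cedar - Grove - Elm: 20+26+32+31+18+17+4 = 148
Elm - Maple - North - Spruce - Knoll - Grove - Cedar - Elm: 20+26+32+31+9+17+13 = 148
Elm - Maple - North - Spruce - Grove - Cedar - Knoll - Elm: 20+26+32+22+17+18+5 = 140
Elm - Maple - North - Spruce - Grove - Knoll - Cedar - Elm: 20+26+32+22+9+18+13 = 140
Elm - Maple - North - Cedar - Spruce - Knoll - Grove - Elm: 20+26+19+23+31+9+4 = 132
Elm - Maple - North - Cedar - Spruce - Grove - Knoll - Elm: 20+26+19+23+22+9+5 = 124
… (352 more)
Elm - North - Cedar - Maple - Spruce - Grove - Knoll - Elm: 6+19+10+13+22+9+5 = 84  ← best
The minimum is 84.
One optimal route: Elm → North → Cedar → Maple → Spruce → Grove → Knoll → Elm (or its reverse).

Shortest round trip = 84 miles.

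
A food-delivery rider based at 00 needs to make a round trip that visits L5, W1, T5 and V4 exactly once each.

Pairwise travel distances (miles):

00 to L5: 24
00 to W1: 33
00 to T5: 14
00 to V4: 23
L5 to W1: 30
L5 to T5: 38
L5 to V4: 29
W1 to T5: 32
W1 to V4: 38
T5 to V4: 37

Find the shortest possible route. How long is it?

00 → L5 → W1 → T5 → V4 → 00: 24+30+32+37+23 = 146
00 → L5 → W1 → V4 → T5 → 00: 24+30+38+37+14 = 143
00 → L5 → T5 → W1 → V4 → 00: 24+38+32+38+23 = 155
00 → L5 → T5 → V4 → W1 → 00: 24+38+37+38+33 = 170
00 → L5 → V4 → W1 → T5 → 00: 24+29+38+32+14 = 137
00 → L5 → V4 → T5 → W1 → 00: 24+29+37+32+33 = 155
00 → W1 → L5 → T5 → V4 → 00: 33+30+38+37+23 = 161
00 → W1 → L5 → V4 → T5 → 00: 33+30+29+37+14 = 143
00 → W1 → T5 → L5 → V4 → 00: 33+32+38+29+23 = 155
00 → W1 → V4 → L5 → T5 → 00: 33+38+29+38+14 = 152
00 → T5 → L5 → W1 → V4 → 00: 14+38+30+38+23 = 143
00 → T5 → W1 → L5 → V4 → 00: 14+32+30+29+23 = 128
The minimum is 128.
One optimal route: 00 → T5 → W1 → L5 → V4 → 00 (or its reverse).

128 miles — the shortest possible round trip.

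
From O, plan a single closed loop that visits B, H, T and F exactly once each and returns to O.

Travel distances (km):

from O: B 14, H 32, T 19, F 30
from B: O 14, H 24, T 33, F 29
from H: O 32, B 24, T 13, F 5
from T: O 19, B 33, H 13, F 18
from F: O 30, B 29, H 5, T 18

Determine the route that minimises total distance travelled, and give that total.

There are 12 distinct closed tours to check (reversals are equivalent).
O → B → H → T → F → O: 14+24+13+18+30 = 99
O → B → H → F → T → O: 14+24+5+18+19 = 80
O → B → T → H → F → O: 14+33+13+5+30 = 95
O → B → T → F → H → O: 14+33+18+5+32 = 102
O → B → F → H → T → O: 14+29+5+13+19 = 80
O → B → F → T → H → O: 14+29+18+13+32 = 106
O → H → B → T → F → O: 32+24+33+18+30 = 137
O → H → B → F → T → O: 32+24+29+18+19 = 122
O → H → T → B → F → O: 32+13+33+29+30 = 137
O → H → F → B → T → O: 32+5+29+33+19 = 118
O → T → B → H → F → O: 19+33+24+5+30 = 111
O → T → H → B → F → O: 19+13+24+29+30 = 115
The minimum is 80.
One optimal route: O → B → H → F → T → O (or its reverse).

Minimum total distance: 80 km.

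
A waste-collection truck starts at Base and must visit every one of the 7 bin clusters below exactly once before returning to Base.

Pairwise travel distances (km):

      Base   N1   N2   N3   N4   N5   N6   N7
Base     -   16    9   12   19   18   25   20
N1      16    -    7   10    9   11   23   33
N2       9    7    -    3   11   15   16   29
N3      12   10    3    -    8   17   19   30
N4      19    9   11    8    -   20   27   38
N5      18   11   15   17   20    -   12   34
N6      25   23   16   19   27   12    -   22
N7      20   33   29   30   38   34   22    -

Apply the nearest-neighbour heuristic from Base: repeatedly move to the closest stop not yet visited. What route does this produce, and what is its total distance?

Nearest-neighbour total = 94 km; route Base → N2 → N3 → N4 → N1 → N5 → N6 → N7 → Base.

At Base the remaining stops are N2 9, N3 12, N1 16, N5 18, N4 19, N7 20, N6 25; go to N2.
At N2 the remaining stops are N3 3, N1 7, N4 11, N5 15, N6 16, N7 29; go to N3.
At N3 the remaining stops are N4 8, N1 10, N5 17, N6 19, N7 30; go to N4.
At N4 the remaining stops are N1 9, N5 20, N6 27, N7 38; go to N1.
At N1 the remaining stops are N5 11, N6 23, N7 33; go to N5.
At N5 the remaining stops are N6 12, N7 34; go to N6.
At N6 the remaining stops are N7 22; go to N7.
Return N7→Base: 20.
Total = 9 + 3 + 8 + 9 + 11 + 12 + 22 + 20 = 94.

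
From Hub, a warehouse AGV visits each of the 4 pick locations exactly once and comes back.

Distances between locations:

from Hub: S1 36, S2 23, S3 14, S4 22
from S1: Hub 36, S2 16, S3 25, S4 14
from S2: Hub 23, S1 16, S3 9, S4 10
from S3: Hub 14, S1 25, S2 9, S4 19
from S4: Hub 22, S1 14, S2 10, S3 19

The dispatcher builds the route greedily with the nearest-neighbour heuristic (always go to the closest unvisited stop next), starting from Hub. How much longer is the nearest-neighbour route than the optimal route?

8 longer than the optimal tour.

From Hub: S3=14, S4=22, S2=23, S1=36 → choose S3 (14).
From S3: S2=9, S4=19, S1=25 → choose S2 (9).
From S2: S4=10, S1=16 → choose S4 (10).
From S4: S1=14 → choose S1 (14).
NN route Hub → S3 → S2 → S4 → S1 → Hub costs 83.
Optimal: Hub → S3 → S2 → S1 → S4 → Hub costs 75 (by enumerating all 12 distinct tours).
Excess = 83 − 75 = 8.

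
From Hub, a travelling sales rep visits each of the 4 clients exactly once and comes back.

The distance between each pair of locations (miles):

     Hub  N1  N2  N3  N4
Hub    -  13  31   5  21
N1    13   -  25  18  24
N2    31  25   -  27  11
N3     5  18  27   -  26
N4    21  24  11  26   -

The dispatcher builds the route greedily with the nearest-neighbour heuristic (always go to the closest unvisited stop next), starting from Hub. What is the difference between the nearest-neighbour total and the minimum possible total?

From Hub: N3=5, N1=13, N4=21, N2=31 → choose N3 (5).
From N3: N1=18, N4=26, N2=27 → choose N1 (18).
From N1: N4=24, N2=25 → choose N4 (24).
From N4: N2=11 → choose N2 (11).
NN route Hub → N3 → N1 → N4 → N2 → Hub costs 89.
Optimal: Hub → N1 → N2 → N4 → N3 → Hub costs 80 (by enumerating all 12 distinct tours).
Excess = 89 − 80 = 9.

The nearest-neighbour route is 9 miles longer than optimal.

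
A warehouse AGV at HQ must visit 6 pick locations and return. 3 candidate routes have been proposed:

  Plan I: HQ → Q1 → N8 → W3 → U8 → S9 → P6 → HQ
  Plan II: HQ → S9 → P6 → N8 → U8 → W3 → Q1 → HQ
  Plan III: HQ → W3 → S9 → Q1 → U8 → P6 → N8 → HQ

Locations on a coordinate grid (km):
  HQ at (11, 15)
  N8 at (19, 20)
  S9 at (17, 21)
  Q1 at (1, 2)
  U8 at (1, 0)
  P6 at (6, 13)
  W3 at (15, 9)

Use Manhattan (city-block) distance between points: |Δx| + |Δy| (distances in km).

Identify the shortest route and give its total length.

Plan I: 23 + 36 + 15 + 23 + 37 + 19 + 7 = 160
Plan II: 12 + 19 + 20 + 38 + 23 + 21 + 23 = 156
Plan III: 10 + 14 + 35 + 2 + 18 + 20 + 13 = 112

Shortest is Plan III, total 112 km.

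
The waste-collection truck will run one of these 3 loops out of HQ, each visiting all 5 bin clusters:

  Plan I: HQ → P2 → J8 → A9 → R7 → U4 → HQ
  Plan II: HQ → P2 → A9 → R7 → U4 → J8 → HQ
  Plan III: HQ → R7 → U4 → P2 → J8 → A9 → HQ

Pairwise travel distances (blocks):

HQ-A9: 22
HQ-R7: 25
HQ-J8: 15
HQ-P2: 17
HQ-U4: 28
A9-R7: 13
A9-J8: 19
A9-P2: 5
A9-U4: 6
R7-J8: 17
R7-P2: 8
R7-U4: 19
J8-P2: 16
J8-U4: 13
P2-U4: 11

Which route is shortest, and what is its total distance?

Shortest is Plan II, total 82 blocks.

Plan I: 17 + 16 + 19 + 13 + 19 + 28 = 112
Plan II: 17 + 5 + 13 + 19 + 13 + 15 = 82
Plan III: 25 + 19 + 11 + 16 + 19 + 22 = 112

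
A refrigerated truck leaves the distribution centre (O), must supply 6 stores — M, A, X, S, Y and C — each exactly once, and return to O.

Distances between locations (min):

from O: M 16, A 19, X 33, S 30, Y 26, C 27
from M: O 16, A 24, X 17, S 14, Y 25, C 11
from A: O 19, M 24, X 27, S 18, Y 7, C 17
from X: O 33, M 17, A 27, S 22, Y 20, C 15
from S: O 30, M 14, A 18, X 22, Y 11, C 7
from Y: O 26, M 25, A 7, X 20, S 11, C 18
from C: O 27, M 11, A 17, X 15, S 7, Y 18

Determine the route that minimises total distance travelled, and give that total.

There are 360 distinct closed tours to check (reversals are equivalent).
O → M → A → X → S → Y → C → O: 16+24+27+22+11+18+27 = 145
O → M → A → X → S → C → Y → O: 16+24+27+22+7+18+26 = 140
O → M → A → X → Y → S → C → O: 16+24+27+20+11+7+27 = 132
O → M → A → X → Y → C → S → O: 16+24+27+20+18+7+30 = 142
O → M → A → X → C → S → Y → O: 16+24+27+15+7+11+26 = 126
O → M → A → X → C → Y → S → O: 16+24+27+15+18+11+30 = 141
O → M → A → S → X → Y → C → O: 16+24+18+22+20+18+27 = 145
O → M → A → S → X → C → Y → O: 16+24+18+22+15+18+26 = 139
… (352 more)
O → M → X → C → S → Y → A → O: 16+17+15+7+11+7+19 = 92  ← best
The minimum is 92.
One optimal route: O → M → X → C → S → Y → A → O (or its reverse).

Shortest round trip = 92 min.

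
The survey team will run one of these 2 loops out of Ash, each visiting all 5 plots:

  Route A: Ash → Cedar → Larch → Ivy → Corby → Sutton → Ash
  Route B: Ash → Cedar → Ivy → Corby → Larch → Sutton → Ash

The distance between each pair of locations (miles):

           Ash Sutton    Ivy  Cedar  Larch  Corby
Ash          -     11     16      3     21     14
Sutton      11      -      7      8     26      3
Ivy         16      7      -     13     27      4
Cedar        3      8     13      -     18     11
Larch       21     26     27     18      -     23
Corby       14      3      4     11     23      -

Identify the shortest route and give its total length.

Route A: 3 + 18 + 27 + 4 + 3 + 11 = 66
Route B: 3 + 13 + 4 + 23 + 26 + 11 = 80

Shortest is Route A, total 66 miles.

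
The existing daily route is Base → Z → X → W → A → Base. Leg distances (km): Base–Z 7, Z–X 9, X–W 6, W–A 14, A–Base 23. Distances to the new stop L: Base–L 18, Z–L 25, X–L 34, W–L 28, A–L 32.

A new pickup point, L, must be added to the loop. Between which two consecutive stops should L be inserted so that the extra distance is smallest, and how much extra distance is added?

Insertion cost between consecutive stops i–j is d(i,L) + d(L,j) − d(i,j):
  between Base and Z: 18 + 25 − 7 = 36
  between Z and X: 25 + 34 − 9 = 50
  between X and W: 34 + 28 − 6 = 56
  between W and A: 28 + 32 − 14 = 46
  between A and Base: 32 + 18 − 23 = 27
Cheapest insertion is between A and Base, adding 27.
New total = 59 + 27 = 86.

+27 km — insert L between A and Base.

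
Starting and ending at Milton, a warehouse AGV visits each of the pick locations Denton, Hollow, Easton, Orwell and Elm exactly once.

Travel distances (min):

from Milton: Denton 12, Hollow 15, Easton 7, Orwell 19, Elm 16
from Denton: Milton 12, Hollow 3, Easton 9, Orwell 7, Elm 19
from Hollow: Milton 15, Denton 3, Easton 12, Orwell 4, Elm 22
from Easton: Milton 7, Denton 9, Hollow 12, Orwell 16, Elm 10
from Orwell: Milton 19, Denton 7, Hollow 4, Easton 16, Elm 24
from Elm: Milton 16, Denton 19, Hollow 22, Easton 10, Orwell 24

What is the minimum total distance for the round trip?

Minimum total distance: 60 min.

With 5 stops there are 5!/2 = 60 distinct round trips (a route and its reverse cost the same).
Milton - Denton - Hollow - Easton - Orwell - Elm - Milton: 12+3+12+16+24+16 = 83
Milton - Denton - Hollow - Easton - Elm - Orwell - Milton: 12+3+12+10+24+19 = 80
Milton - Denton - Hollow - Orwell - Easton - Elm - Milton: 12+3+4+16+10+16 = 61
Milton - Denton - Hollow - Orwell - Elm - Easton - Milton: 12+3+4+24+10+7 = 60
Milton - Denton - Hollow - Elm - Easton - Orwell - Milton: 12+3+22+10+16+19 = 82
Milton - Denton - Hollow - Elm - Orwell - Easton - Milton: 12+3+22+24+16+7 = 84
Milton - Denton - Easton - Hollow - Orwell - Elm - Milton: 12+9+12+4+24+16 = 77
Milton - Denton - Easton - Hollow - Elm - Orwell - Milton: 12+9+12+22+24+19 = 98
Milton - Denton - Easton - Orwell - Hollow - Elm - Milton: 12+9+16+4+22+16 = 79
Milton - Denton - Easton - Orwell - Elm - Hollow - Milton: 12+9+16+24+22+15 = 98
Milton - Denton - Easton - Elm - Hollow - Orwell - Milton: 12+9+10+22+4+19 = 76
Milton - Denton - Easton - Elm - Orwell - Hollow - Milton: 12+9+10+24+4+15 = 74
Milton - Denton - Orwell - Hollow - Easton - Elm - Milton: 12+7+4+12+10+16 = 61
Milton - Denton - Orwell - Hollow - Elm - Easton - Milton: 12+7+4+22+10+7 = 62
… (46 more)
The minimum is 60.
One optimal route: Milton → Denton → Hollow → Orwell → Elm → Easton → Milton (or its reverse).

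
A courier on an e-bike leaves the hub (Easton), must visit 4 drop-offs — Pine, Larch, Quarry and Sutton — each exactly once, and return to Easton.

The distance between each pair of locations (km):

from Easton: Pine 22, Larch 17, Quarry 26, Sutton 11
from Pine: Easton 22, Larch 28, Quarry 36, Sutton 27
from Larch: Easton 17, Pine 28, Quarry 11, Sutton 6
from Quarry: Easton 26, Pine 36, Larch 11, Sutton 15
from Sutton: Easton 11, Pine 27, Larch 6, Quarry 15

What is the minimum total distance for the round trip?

Shortest round trip = 86 km.

With 4 stops there are 4!/2 = 12 distinct round trips (a route and its reverse cost the same).
Easton - Pine - Larch - Quarry - Sutton - Easton: 22+28+11+15+11 = 87
Easton - Pine - Larch - Sutton - Quarry - Easton: 22+28+6+15+26 = 97
Easton - Pine - Quarry - Larch - Sutton - Easton: 22+36+11+6+11 = 86
Easton - Pine - Quarry - Sutton - Larch - Easton: 22+36+15+6+17 = 96
Easton - Pine - Sutton - Larch - Quarry - Easton: 22+27+6+11+26 = 92
Easton - Pine - Sutton - Quarry - Larch - Easton: 22+27+15+11+17 = 92
Easton - Larch - Pine - Quarry - Sutton - Easton: 17+28+36+15+11 = 107
Easton - Larch - Pine - Sutton - Quarry - Easton: 17+28+27+15+26 = 113
Easton - Larch - Quarry - Pine - Sutton - Easton: 17+11+36+27+11 = 102
Easton - Larch - Sutton - Pine - Quarry - Easton: 17+6+27+36+26 = 112
Easton - Quarry - Pine - Larch - Sutton - Easton: 26+36+28+6+11 = 107
Easton - Quarry - Larch - Pine - Sutton - Easton: 26+11+28+27+11 = 103
The minimum is 86.
One optimal route: Easton → Pine → Quarry → Larch → Sutton → Easton (or its reverse).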